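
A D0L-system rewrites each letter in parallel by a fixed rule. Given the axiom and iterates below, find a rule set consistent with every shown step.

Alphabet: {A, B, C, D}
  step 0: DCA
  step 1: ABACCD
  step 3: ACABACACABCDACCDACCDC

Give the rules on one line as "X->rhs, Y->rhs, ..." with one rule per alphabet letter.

  step 0 ⇒ step 1: DCA ⇒ AB·AC·CD
    A ↦ CD
    C ↦ AC
    D ↦ AB
    B ↦ C  (constrained at step 1)

A->CD, B->C, C->AC, D->AB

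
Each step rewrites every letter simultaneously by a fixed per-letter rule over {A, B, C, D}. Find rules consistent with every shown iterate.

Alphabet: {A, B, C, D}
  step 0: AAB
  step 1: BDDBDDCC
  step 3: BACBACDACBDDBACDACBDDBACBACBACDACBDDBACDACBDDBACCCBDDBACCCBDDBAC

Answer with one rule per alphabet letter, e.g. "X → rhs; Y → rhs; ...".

  step 0 ⇒ step 1: AAB ⇒ BDD·BDD·CC
    A ↦ BDD
    B ↦ CC
    C ↦ BAC  (constrained at step 1)
    D ↦ DAC  (constrained at step 1)

A->BDD, B->CC, C->BAC, D->DAC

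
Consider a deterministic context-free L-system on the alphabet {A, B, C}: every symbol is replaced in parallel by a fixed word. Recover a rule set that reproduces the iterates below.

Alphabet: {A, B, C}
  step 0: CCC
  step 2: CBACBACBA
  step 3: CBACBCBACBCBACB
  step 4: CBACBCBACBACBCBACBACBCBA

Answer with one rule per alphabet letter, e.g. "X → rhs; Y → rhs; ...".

A->CB, B->A, C->CB

  step 3 ⇒ step 4: CBACBCBACBCBACB ⇒ CB·A·CB·CB·A·CB·A·CB·CB·A·CB·A·CB·CB·A
    A ↦ CB
    B ↦ A
    C ↦ CB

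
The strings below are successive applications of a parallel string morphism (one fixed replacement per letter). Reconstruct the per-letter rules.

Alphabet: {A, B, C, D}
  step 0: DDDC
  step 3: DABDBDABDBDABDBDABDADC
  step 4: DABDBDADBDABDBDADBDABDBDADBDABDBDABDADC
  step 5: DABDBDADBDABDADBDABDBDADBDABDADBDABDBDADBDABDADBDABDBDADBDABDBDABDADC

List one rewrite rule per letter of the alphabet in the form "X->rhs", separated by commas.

A->B, B->DB, C->DC, D->DA

  step 4 ⇒ step 5: DABDBDADBDABDBDADBDABDBDADBDABDBDABDADC ⇒ DA·B·DB·DA·DB·DA·B·DA·DB·DA·B·DB·DA·DB·DA·B·DA·DB·DA·B·DB·DA·DB·DA·B·DA·DB·DA·B·DB·DA·DB·DA·B·DB·DA·B·DA·DC
    A ↦ B
    B ↦ DB
    C ↦ DC
    D ↦ DA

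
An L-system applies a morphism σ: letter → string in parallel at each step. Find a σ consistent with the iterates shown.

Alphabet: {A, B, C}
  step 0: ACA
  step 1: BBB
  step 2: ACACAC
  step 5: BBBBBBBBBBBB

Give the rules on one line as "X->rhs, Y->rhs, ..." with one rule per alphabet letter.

A->B, B->AC, C->B

  step 1 ⇒ step 2: BBB ⇒ AC·AC·AC
    B ↦ AC
  step 0 ⇒ step 1: ACA ⇒ B·B·B
    A ↦ B
  step 0 ⇒ step 1: ACA ⇒ B·B·B
    C ↦ B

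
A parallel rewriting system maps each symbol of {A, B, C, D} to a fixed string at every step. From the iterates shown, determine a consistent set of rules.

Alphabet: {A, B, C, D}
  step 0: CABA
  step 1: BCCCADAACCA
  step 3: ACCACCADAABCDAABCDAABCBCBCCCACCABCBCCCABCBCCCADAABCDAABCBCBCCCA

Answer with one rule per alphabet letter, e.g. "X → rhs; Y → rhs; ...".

A->CCA, B->DAA, C->BC, D->A

  step 0 ⇒ step 1: CABA ⇒ BC·CCA·DAA·CCA
    A ↦ CCA
    B ↦ DAA
    C ↦ BC
    D ↦ A  (constrained at step 1)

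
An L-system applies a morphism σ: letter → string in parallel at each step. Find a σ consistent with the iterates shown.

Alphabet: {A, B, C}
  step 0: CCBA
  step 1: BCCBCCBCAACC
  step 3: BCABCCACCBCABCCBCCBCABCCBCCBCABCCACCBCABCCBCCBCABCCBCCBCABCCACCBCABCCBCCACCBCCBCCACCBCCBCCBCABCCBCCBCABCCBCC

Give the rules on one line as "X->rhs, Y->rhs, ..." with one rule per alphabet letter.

A->ACC, B->BCA, C->BCC

  step 0 ⇒ step 1: CCBA ⇒ BCC·BCC·BCA·ACC
    A ↦ ACC
    B ↦ BCA
    C ↦ BCC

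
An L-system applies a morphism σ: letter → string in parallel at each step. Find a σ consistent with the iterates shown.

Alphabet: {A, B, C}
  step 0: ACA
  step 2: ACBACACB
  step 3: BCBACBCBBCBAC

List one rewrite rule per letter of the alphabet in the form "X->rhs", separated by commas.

A->BC, B->AC, C->B

  step 2 ⇒ step 3: ACBACACB ⇒ BC·B·AC·BC·B·BC·B·AC
    A ↦ BC
    B ↦ AC
    C ↦ B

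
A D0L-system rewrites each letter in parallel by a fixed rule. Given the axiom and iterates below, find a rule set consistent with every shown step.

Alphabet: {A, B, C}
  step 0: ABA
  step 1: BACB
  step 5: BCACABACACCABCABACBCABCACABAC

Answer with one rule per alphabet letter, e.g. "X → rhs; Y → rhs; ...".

A->B, B->AC, C->CA

  step 0 ⇒ step 1: ABA ⇒ B·AC·B
    A ↦ B
    B ↦ AC
    C ↦ CA  (constrained at step 1)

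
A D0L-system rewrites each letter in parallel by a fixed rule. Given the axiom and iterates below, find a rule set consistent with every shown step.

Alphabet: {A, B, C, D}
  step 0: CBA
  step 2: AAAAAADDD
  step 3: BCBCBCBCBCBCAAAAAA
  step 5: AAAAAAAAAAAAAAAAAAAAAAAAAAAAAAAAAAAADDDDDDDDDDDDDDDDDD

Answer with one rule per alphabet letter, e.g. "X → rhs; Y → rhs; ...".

  step 2 ⇒ step 3: AAAAAADDD ⇒ BC·BC·BC·BC·BC·BC·AA·AA·AA
    A ↦ BC
    D ↦ AA
    B ↦ DD  (constrained at step 0)
    C ↦ D  (constrained at step 0)

A->BC, B->DD, C->D, D->AA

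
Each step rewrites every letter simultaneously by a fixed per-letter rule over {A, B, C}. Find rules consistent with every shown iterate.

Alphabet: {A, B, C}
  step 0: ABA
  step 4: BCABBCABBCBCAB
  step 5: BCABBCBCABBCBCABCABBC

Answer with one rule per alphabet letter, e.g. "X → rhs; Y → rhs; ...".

  step 4 ⇒ step 5: BCABBCABBCBCAB ⇒ BC·A·B·BC·BC·A·B·BC·BC·A·BC·A·B·BC
    A ↦ B
    B ↦ BC
    C ↦ A

A->B, B->BC, C->A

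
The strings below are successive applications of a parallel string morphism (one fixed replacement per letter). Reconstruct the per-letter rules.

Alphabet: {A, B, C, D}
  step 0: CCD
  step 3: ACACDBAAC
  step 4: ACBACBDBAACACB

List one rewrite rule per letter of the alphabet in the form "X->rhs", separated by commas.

A->AC, B->A, C->B, D->DB

  step 3 ⇒ step 4: ACACDBAAC ⇒ AC·B·AC·B·DB·A·AC·AC·B
    A ↦ AC
    B ↦ A
    C ↦ B
    D ↦ DB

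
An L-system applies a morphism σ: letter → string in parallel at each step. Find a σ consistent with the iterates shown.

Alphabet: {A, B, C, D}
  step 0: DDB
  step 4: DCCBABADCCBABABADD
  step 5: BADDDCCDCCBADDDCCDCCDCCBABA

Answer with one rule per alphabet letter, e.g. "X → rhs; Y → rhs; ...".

A->CC, B->D, C->D, D->BA

  step 4 ⇒ step 5: DCCBABADCCBABABADD ⇒ BA·D·D·D·CC·D·CC·BA·D·D·D·CC·D·CC·D·CC·BA·BA
    A ↦ CC
    B ↦ D
    C ↦ D
    D ↦ BA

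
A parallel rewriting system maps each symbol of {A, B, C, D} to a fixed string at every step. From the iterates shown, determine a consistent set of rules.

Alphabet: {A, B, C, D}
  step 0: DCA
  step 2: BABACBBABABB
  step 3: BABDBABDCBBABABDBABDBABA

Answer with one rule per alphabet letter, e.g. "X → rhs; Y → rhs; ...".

  step 2 ⇒ step 3: BABACBBABABB ⇒ BA·BD·BA·BD·CB·BA·BA·BD·BA·BD·BA·BA
    A ↦ BD
    B ↦ BA
    C ↦ CB
    D ↦ BB  (constrained at step 0)

A->BD, B->BA, C->CB, D->BB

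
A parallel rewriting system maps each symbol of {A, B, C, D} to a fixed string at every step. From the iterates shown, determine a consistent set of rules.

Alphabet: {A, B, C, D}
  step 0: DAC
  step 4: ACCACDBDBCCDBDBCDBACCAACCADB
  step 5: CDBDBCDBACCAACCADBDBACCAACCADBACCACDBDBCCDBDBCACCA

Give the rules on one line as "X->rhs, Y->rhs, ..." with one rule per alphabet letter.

A->C, B->CA, C->DB, D->AC

  step 4 ⇒ step 5: ACCACDBDBCCDBDBCDBACCAACCADB ⇒ C·DB·DB·C·DB·AC·CA·AC·CA·DB·DB·AC·CA·AC·CA·DB·AC·CA·C·DB·DB·C·C·DB·DB·C·AC·CA
    A ↦ C
    B ↦ CA
    C ↦ DB
    D ↦ AC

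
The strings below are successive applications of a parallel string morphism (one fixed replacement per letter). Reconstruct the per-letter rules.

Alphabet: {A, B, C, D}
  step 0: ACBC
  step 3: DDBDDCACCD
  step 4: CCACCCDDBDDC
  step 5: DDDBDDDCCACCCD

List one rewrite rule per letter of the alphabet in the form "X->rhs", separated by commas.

A->DB, B->AC, C->D, D->C

  step 4 ⇒ step 5: CCACCCDDBDDC ⇒ D·D·DB·D·D·D·C·C·AC·C·C·D
    A ↦ DB
    B ↦ AC
    C ↦ D
    D ↦ C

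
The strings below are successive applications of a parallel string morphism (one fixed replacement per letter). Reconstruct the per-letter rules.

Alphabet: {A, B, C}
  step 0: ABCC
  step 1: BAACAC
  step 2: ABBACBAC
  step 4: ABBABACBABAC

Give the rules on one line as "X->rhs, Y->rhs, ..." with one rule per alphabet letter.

  step 1 ⇒ step 2: BAACAC ⇒ A·B·B·AC·B·AC
    A ↦ B
    B ↦ A
    C ↦ AC

A->B, B->A, C->AC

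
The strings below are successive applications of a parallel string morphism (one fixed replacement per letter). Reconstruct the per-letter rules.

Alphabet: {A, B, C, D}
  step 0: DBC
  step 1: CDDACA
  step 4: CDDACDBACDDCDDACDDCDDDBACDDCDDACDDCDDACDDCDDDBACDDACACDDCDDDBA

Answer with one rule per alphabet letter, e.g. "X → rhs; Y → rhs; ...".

  step 0 ⇒ step 1: DBC ⇒ CDD·AC·A
    B ↦ AC
    C ↦ A
    D ↦ CDD
    A ↦ DB  (constrained at step 1)

A->DB, B->AC, C->A, D->CDD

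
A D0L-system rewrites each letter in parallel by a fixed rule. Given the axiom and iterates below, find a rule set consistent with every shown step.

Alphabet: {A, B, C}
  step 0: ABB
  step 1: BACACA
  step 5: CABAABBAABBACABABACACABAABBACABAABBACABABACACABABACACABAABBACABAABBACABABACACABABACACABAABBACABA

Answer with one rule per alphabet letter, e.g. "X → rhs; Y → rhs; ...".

  step 0 ⇒ step 1: ABB ⇒ BA·CA·CA
    A ↦ BA
    B ↦ CA
    C ↦ AB  (constrained at step 1)

A->BA, B->CA, C->AB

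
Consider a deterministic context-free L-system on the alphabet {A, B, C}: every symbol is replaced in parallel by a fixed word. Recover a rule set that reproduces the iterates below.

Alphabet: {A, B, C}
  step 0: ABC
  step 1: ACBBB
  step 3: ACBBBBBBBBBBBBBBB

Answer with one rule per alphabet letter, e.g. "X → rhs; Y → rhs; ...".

  step 0 ⇒ step 1: ABC ⇒ AC·BB·B
    A ↦ AC
    B ↦ BB
    C ↦ B

A->AC, B->BB, C->B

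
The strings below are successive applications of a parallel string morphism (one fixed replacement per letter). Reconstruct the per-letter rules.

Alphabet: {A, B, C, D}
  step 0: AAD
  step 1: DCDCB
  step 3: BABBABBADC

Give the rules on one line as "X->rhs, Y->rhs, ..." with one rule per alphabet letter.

A->DC, B->BA, C->D, D->B

  step 0 ⇒ step 1: AAD ⇒ DC·DC·B
    A ↦ DC
    D ↦ B
    B ↦ BA  (constrained at step 1)
    C ↦ D  (constrained at step 1)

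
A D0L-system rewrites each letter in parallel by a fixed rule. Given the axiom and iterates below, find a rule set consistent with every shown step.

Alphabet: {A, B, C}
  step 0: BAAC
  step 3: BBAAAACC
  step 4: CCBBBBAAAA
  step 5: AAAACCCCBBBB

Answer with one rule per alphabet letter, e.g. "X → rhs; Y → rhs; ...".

  step 4 ⇒ step 5: CCBBBBAAAA ⇒ AA·AA·C·C·C·C·B·B·B·B
    A ↦ B
    B ↦ C
    C ↦ AA

A->B, B->C, C->AA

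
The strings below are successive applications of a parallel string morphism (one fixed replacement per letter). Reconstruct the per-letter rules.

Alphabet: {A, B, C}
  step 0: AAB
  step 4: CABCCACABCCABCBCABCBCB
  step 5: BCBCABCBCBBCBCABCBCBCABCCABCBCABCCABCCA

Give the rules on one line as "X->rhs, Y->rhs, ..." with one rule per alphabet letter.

  step 4 ⇒ step 5: CABCCACABCCABCBCABCBCB ⇒ BC·B·CA·BC·BC·B·BC·B·CA·BC·BC·B·CA·BC·CA·BC·B·CA·BC·CA·BC·CA
    A ↦ B
    B ↦ CA
    C ↦ BC

A->B, B->CA, C->BC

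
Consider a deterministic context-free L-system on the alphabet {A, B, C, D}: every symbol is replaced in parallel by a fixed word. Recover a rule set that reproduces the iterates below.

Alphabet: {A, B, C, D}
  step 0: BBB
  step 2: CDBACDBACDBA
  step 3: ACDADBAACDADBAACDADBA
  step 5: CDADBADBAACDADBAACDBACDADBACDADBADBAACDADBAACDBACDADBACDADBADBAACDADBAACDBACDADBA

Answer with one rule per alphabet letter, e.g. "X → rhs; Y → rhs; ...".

  step 2 ⇒ step 3: CDBACDBACDBA ⇒ A·C·DA·DBA·A·C·DA·DBA·A·C·DA·DBA
    A ↦ DBA
    B ↦ DA
    C ↦ A
    D ↦ C

A->DBA, B->DA, C->A, D->C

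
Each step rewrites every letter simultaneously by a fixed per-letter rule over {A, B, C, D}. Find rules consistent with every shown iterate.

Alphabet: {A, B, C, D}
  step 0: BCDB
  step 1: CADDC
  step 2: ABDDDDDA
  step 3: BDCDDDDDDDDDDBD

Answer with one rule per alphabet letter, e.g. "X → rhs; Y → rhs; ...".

A->BD, B->C, C->A, D->DD

  step 2 ⇒ step 3: ABDDDDDA ⇒ BD·C·DD·DD·DD·DD·DD·BD
    A ↦ BD
    B ↦ C
    D ↦ DD
  step 0 ⇒ step 1: BCDB ⇒ C·A·DD·C
    C ↦ A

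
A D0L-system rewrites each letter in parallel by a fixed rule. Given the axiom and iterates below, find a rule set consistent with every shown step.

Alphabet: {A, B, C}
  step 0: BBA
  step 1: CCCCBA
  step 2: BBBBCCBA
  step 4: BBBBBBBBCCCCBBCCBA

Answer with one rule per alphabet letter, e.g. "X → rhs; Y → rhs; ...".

  step 1 ⇒ step 2: CCCCBA ⇒ B·B·B·B·CC·BA
    A ↦ BA
    B ↦ CC
    C ↦ B

A->BA, B->CC, C->B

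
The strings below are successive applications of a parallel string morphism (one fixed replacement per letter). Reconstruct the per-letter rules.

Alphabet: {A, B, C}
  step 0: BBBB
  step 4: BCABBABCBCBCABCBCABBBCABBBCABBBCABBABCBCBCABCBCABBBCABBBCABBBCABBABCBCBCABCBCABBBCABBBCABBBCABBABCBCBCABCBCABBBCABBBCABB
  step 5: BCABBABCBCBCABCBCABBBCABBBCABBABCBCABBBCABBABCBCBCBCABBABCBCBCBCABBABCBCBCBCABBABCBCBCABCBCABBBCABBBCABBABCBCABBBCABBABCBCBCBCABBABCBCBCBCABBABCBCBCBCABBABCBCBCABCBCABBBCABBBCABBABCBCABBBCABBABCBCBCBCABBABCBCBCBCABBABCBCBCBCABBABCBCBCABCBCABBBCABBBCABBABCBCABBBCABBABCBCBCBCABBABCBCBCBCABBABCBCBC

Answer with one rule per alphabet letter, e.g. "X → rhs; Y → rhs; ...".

  step 4 ⇒ step 5: BCABBABCBCBCABCBCABBBCABBBCABBBCABBABCBCBCABCBCABBBCABBBCABBBCABBABCBCBCABCBCABBBCABBBCABBBCABBABCBCBCABCBCABBBCABBBCABB ⇒ BC·ABB·ABC·BC·BC·ABC·BC·ABB·BC·ABB·BC·ABB·ABC·BC·ABB·BC·ABB·ABC·BC·BC·BC·ABB·ABC·BC·BC·BC·ABB·ABC·BC·BC·BC·ABB·ABC·BC·BC·ABC·BC·ABB·BC·ABB·BC·ABB·ABC·BC·ABB·BC·ABB·ABC·BC·BC·BC·ABB·ABC·BC·BC·BC·ABB·ABC·BC·BC·BC·ABB·ABC·BC·BC·ABC·BC·ABB·BC·ABB·BC·ABB·ABC·BC·ABB·BC·ABB·ABC·BC·BC·BC·ABB·ABC·BC·BC·BC·ABB·ABC·BC·BC·BC·ABB·ABC·BC·BC·ABC·BC·ABB·BC·ABB·BC·ABB·ABC·BC·ABB·BC·ABB·ABC·BC·BC·BC·ABB·ABC·BC·BC·BC·ABB·ABC·BC·BC
    A ↦ ABC
    B ↦ BC
    C ↦ ABB

A->ABC, B->BC, C->ABB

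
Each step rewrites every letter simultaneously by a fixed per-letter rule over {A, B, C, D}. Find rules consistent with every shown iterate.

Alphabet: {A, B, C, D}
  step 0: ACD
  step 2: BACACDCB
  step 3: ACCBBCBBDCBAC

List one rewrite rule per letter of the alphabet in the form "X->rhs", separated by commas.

A->CB, B->AC, C->B, D->DC

  step 2 ⇒ step 3: BACACDCB ⇒ AC·CB·B·CB·B·DC·B·AC
    A ↦ CB
    B ↦ AC
    C ↦ B
    D ↦ DC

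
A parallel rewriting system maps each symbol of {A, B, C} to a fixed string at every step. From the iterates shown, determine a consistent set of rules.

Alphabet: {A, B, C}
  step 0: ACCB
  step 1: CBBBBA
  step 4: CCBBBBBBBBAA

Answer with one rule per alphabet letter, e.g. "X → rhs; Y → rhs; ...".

  step 0 ⇒ step 1: ACCB ⇒ C·BB·BB·A
    A ↦ C
    B ↦ A
    C ↦ BB

A->C, B->A, C->BB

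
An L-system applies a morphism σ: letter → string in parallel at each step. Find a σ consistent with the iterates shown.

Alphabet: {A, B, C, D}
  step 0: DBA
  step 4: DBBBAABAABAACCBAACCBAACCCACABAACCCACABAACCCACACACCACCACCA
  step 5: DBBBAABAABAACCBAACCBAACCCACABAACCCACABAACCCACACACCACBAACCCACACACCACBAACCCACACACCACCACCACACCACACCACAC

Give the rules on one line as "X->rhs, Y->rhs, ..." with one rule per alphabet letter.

  step 4 ⇒ step 5: DBBBAABAABAACCBAACCBAACCCACABAACCCACABAACCCACACACCACCACCA ⇒ DBB·BAA·BAA·BAA·C·C·BAA·C·C·BAA·C·C·CA·CA·BAA·C·C·CA·CA·BAA·C·C·CA·CA·CA·C·CA·C·BAA·C·C·CA·CA·CA·C·CA·C·BAA·C·C·CA·CA·CA·C·CA·C·CA·C·CA·CA·C·CA·CA·C·CA·CA·C
    A ↦ C
    B ↦ BAA
    C ↦ CA
    D ↦ DBB

A->C, B->BAA, C->CA, D->DBB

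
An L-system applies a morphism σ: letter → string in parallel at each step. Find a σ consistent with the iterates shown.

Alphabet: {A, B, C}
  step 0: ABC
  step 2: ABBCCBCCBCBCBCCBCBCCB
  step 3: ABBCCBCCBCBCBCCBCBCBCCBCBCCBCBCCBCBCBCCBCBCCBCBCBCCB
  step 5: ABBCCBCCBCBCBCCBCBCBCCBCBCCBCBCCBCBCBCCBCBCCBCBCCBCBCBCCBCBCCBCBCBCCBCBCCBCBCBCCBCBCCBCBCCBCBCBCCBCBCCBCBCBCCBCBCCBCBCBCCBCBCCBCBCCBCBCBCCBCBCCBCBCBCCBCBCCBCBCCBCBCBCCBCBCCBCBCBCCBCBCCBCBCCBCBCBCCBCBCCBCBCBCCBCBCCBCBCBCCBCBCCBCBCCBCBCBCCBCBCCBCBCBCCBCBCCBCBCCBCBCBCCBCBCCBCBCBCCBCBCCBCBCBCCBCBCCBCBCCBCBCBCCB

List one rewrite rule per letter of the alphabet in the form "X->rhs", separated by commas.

A->ABB, B->CCB, C->CB

  step 2 ⇒ step 3: ABBCCBCCBCBCBCCBCBCCB ⇒ ABB·CCB·CCB·CB·CB·CCB·CB·CB·CCB·CB·CCB·CB·CCB·CB·CB·CCB·CB·CCB·CB·CB·CCB
    A ↦ ABB
    B ↦ CCB
    C ↦ CB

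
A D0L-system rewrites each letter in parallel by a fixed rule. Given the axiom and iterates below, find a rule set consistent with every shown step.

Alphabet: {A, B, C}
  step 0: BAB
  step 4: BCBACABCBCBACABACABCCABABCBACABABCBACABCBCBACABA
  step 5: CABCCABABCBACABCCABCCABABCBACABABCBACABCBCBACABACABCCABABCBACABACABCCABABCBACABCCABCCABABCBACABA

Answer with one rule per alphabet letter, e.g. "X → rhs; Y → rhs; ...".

  step 4 ⇒ step 5: BCBACABCBCBACABACABCCABABCBACABABCBACABCBCBACABA ⇒ CA·BC·CA·BA·BC·BA·CA·BC·CA·BC·CA·BA·BC·BA·CA·BA·BC·BA·CA·BC·BC·BA·CA·BA·CA·BC·CA·BA·BC·BA·CA·BA·CA·BC·CA·BA·BC·BA·CA·BC·CA·BC·CA·BA·BC·BA·CA·BA
    A ↦ BA
    B ↦ CA
    C ↦ BC

A->BA, B->CA, C->BC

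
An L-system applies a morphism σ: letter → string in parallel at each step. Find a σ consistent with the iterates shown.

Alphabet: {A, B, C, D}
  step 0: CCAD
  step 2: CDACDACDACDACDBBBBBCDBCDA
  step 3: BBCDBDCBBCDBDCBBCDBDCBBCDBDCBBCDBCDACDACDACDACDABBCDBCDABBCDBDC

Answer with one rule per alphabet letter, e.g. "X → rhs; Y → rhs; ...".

A->DC, B->CDA, C->BB, D->CDB

  step 2 ⇒ step 3: CDACDACDACDACDBBBBBCDBCDA ⇒ BB·CDB·DC·BB·CDB·DC·BB·CDB·DC·BB·CDB·DC·BB·CDB·CDA·CDA·CDA·CDA·CDA·BB·CDB·CDA·BB·CDB·DC
    A ↦ DC
    B ↦ CDA
    C ↦ BB
    D ↦ CDB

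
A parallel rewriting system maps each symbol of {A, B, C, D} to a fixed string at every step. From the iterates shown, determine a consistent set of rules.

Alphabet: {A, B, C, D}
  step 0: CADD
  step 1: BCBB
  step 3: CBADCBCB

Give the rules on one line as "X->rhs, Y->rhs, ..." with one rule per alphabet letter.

  step 0 ⇒ step 1: CADD ⇒ B·C·B·B
    A ↦ C
    C ↦ B
    D ↦ B
    B ↦ AD  (constrained at step 1)

A->C, B->AD, C->B, D->B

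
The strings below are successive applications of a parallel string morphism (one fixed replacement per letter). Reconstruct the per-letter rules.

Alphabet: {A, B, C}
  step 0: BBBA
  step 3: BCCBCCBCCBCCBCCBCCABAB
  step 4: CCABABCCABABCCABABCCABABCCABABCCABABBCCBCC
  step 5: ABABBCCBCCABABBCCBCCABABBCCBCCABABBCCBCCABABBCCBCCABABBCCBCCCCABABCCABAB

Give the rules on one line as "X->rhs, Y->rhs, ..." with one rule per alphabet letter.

A->B, B->CC, C->AB

  step 4 ⇒ step 5: CCABABCCABABCCABABCCABABCCABABCCABABBCCBCC ⇒ AB·AB·B·CC·B·CC·AB·AB·B·CC·B·CC·AB·AB·B·CC·B·CC·AB·AB·B·CC·B·CC·AB·AB·B·CC·B·CC·AB·AB·B·CC·B·CC·CC·AB·AB·CC·AB·AB
    A ↦ B
    B ↦ CC
    C ↦ AB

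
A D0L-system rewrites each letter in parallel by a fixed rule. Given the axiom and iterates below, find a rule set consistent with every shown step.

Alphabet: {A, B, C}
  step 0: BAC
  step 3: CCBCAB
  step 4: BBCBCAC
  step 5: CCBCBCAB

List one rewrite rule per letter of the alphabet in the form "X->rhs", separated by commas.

  step 4 ⇒ step 5: BBCBCAC ⇒ C·C·B·C·B·CA·B
    A ↦ CA
    B ↦ C
    C ↦ B

A->CA, B->C, C->B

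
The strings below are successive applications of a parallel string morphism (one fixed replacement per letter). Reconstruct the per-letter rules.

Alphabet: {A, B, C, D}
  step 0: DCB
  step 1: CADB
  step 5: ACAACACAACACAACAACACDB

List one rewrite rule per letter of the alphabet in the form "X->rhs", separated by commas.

  step 0 ⇒ step 1: DCB ⇒ C·A·DB
    B ↦ DB
    C ↦ A
    D ↦ C
    A ↦ AC  (constrained at step 1)

A->AC, B->DB, C->A, D->C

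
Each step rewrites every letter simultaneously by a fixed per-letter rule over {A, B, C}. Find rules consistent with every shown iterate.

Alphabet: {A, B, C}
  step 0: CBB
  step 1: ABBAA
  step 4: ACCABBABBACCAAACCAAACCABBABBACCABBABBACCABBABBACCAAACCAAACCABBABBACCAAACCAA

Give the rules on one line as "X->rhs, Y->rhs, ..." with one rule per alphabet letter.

  step 0 ⇒ step 1: CBB ⇒ ABB·A·A
    B ↦ A
    C ↦ ABB
    A ↦ ACC  (constrained at step 1)

A->ACC, B->A, C->ABB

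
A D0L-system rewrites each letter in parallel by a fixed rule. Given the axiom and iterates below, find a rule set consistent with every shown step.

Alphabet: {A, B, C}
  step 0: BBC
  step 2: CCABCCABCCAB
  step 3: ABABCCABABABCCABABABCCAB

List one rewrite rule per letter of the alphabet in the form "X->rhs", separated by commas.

  step 2 ⇒ step 3: CCABCCABCCAB ⇒ AB·AB·CC·AB·AB·AB·CC·AB·AB·AB·CC·AB
    A ↦ CC
    B ↦ AB
    C ↦ AB

A->CC, B->AB, C->AB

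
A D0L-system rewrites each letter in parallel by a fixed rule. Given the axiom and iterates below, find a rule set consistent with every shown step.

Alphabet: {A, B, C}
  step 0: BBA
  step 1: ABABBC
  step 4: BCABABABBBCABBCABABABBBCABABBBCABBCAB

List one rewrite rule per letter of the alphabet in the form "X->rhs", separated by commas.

A->BC, B->AB, C->B

  step 0 ⇒ step 1: BBA ⇒ AB·AB·BC
    A ↦ BC
    B ↦ AB
    C ↦ B  (constrained at step 1)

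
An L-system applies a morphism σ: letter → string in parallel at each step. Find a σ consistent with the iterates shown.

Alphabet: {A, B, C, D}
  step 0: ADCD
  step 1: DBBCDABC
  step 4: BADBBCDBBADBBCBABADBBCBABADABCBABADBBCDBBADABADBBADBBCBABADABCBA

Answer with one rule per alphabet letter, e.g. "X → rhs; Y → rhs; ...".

A->DB, B->BA, C->DA, D->BC

  step 0 ⇒ step 1: ADCD ⇒ DB·BC·DA·BC
    A ↦ DB
    C ↦ DA
    D ↦ BC
    B ↦ BA  (constrained at step 1)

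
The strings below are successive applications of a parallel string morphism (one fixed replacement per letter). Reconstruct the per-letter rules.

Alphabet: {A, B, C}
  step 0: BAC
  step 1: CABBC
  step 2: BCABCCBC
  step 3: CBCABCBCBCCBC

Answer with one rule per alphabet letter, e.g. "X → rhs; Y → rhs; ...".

  step 2 ⇒ step 3: BCABCCBC ⇒ C·BC·AB·C·BC·BC·C·BC
    A ↦ AB
    B ↦ C
    C ↦ BC

A->AB, B->C, C->BC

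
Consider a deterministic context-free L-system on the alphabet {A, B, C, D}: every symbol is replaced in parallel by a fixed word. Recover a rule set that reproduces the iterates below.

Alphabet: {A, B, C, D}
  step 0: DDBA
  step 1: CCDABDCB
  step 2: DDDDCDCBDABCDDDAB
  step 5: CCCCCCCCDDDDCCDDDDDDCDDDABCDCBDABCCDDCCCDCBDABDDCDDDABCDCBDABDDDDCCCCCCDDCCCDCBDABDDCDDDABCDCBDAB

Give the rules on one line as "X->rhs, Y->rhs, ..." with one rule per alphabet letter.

A->DCB, B->DAB, C->DD, D->C

  step 1 ⇒ step 2: CCDABDCB ⇒ DD·DD·C·DCB·DAB·C·DD·DAB
    A ↦ DCB
    B ↦ DAB
    C ↦ DD
    D ↦ C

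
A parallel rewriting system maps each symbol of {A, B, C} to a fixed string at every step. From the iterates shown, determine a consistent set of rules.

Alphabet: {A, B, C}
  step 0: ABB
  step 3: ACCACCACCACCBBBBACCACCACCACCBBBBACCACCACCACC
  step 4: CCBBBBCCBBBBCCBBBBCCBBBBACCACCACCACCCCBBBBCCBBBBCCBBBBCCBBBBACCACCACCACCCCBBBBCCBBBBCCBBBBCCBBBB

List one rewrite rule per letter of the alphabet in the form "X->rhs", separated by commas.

A->CC, B->ACC, C->BB

  step 3 ⇒ step 4: ACCACCACCACCBBBBACCACCACCACCBBBBACCACCACCACC ⇒ CC·BB·BB·CC·BB·BB·CC·BB·BB·CC·BB·BB·ACC·ACC·ACC·ACC·CC·BB·BB·CC·BB·BB·CC·BB·BB·CC·BB·BB·ACC·ACC·ACC·ACC·CC·BB·BB·CC·BB·BB·CC·BB·BB·CC·BB·BB
    A ↦ CC
    B ↦ ACC
    C ↦ BB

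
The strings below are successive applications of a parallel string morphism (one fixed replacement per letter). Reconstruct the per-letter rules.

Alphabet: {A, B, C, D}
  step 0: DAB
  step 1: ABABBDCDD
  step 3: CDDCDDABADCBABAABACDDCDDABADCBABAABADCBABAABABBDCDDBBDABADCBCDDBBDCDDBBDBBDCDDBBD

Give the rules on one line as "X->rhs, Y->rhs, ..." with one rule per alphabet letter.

A->BBD, B->CDD, C->DCB, D->ABA

  step 0 ⇒ step 1: DAB ⇒ ABA·BBD·CDD
    A ↦ BBD
    B ↦ CDD
    D ↦ ABA
    C ↦ DCB  (constrained at step 1)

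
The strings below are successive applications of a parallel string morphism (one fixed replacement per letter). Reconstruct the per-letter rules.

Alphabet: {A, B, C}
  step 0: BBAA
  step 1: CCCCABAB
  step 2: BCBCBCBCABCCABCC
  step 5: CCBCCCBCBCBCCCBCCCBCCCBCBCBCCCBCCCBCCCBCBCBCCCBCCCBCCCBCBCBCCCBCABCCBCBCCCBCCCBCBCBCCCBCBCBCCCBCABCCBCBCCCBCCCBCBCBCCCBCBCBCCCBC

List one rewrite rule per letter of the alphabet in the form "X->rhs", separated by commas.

  step 1 ⇒ step 2: CCCCABAB ⇒ BC·BC·BC·BC·AB·CC·AB·CC
    A ↦ AB
    B ↦ CC
    C ↦ BC

A->AB, B->CC, C->BC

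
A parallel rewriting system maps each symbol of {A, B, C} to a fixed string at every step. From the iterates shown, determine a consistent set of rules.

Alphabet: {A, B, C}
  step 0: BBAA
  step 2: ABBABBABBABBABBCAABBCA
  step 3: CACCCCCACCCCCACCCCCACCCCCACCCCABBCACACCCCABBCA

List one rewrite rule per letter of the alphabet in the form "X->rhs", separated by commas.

A->CA, B->CC, C->ABB

  step 2 ⇒ step 3: ABBABBABBABBABBCAABBCA ⇒ CA·CC·CC·CA·CC·CC·CA·CC·CC·CA·CC·CC·CA·CC·CC·ABB·CA·CA·CC·CC·ABB·CA
    A ↦ CA
    B ↦ CC
    C ↦ ABB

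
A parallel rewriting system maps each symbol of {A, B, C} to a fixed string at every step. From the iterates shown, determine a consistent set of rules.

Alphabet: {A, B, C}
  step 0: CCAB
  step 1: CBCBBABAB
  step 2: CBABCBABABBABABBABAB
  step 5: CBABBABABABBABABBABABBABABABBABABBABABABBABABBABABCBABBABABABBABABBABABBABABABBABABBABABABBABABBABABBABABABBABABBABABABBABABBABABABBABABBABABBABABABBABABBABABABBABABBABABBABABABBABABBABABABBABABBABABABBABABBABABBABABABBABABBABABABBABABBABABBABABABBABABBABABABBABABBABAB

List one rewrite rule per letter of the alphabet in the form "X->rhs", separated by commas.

  step 1 ⇒ step 2: CBCBBABAB ⇒ CB·AB·CB·AB·AB·BAB·AB·BAB·AB
    A ↦ BAB
    B ↦ AB
    C ↦ CB

A->BAB, B->AB, C->CB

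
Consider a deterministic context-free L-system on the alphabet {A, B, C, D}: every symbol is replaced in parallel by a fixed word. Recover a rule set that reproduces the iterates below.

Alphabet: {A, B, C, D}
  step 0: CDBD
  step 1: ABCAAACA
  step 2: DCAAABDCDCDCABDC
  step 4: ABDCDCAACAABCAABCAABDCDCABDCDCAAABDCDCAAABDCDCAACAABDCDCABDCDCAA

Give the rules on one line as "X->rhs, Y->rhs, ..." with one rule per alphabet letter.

  step 1 ⇒ step 2: ABCAAACA ⇒ DC·AA·AB·DC·DC·DC·AB·DC
    A ↦ DC
    B ↦ AA
    C ↦ AB
  step 0 ⇒ step 1: CDBD ⇒ AB·CA·AA·CA
    D ↦ CA

A->DC, B->AA, C->AB, D->CA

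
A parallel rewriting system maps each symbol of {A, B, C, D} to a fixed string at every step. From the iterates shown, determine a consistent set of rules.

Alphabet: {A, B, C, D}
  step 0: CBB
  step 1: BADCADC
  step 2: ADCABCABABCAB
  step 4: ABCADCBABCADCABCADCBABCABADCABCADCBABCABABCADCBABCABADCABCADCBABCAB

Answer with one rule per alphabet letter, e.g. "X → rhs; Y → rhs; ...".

  step 1 ⇒ step 2: BADCADC ⇒ ADC·ABC·A·B·ABC·A·B
    A ↦ ABC
    B ↦ ADC
    C ↦ B
    D ↦ A

A->ABC, B->ADC, C->B, D->A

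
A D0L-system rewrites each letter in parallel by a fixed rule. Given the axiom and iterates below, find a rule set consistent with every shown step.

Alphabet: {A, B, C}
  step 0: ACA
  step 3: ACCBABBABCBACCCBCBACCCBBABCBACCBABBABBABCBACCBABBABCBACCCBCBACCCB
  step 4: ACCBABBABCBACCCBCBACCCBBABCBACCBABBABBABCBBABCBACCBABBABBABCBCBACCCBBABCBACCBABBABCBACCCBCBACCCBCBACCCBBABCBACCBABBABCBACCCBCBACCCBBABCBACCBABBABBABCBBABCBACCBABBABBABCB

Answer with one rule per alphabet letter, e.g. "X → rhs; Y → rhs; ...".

  step 3 ⇒ step 4: ACCBABBABCBACCCBCBACCCBBABCBACCBABBABBABCBACCBABBABCBACCCBCBACCCB ⇒ ACC·BAB·BAB·CB·ACC·CB·CB·ACC·CB·BAB·CB·ACC·BAB·BAB·BAB·CB·BAB·CB·ACC·BAB·BAB·BAB·CB·CB·ACC·CB·BAB·CB·ACC·BAB·BAB·CB·ACC·CB·CB·ACC·CB·CB·ACC·CB·BAB·CB·ACC·BAB·BAB·CB·ACC·CB·CB·ACC·CB·BAB·CB·ACC·BAB·BAB·BAB·CB·BAB·CB·ACC·BAB·BAB·BAB·CB
    A ↦ ACC
    B ↦ CB
    C ↦ BAB

A->ACC, B->CB, C->BAB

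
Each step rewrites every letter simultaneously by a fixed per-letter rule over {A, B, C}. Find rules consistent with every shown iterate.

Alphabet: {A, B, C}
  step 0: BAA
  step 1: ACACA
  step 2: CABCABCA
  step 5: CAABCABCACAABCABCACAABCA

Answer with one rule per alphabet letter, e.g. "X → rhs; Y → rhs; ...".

  step 1 ⇒ step 2: ACACA ⇒ CA·B·CA·B·CA
    A ↦ CA
    C ↦ B
  step 0 ⇒ step 1: BAA ⇒ A·CA·CA
    B ↦ A

A->CA, B->A, C->B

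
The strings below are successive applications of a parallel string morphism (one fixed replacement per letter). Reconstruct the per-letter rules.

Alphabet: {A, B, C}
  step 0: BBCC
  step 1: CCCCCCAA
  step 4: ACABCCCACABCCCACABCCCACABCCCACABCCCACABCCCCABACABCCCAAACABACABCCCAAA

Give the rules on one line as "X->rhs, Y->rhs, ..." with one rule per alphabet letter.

  step 0 ⇒ step 1: BBCC ⇒ CCC·CCC·A·A
    B ↦ CCC
    C ↦ A
    A ↦ CAB  (constrained at step 1)

A->CAB, B->CCC, C->A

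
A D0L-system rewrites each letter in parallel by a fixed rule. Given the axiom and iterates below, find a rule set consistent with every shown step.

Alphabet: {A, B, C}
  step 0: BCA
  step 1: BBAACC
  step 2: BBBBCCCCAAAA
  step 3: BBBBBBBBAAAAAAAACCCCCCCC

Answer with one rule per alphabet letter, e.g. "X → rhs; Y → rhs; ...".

A->CC, B->BB, C->AA

  step 2 ⇒ step 3: BBBBCCCCAAAA ⇒ BB·BB·BB·BB·AA·AA·AA·AA·CC·CC·CC·CC
    A ↦ CC
    B ↦ BB
    C ↦ AA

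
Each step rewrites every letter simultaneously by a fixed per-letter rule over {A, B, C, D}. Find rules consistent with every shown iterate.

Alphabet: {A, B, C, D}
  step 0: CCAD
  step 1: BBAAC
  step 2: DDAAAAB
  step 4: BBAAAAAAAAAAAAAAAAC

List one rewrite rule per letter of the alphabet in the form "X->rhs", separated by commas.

A->AA, B->D, C->B, D->C

  step 1 ⇒ step 2: BBAAC ⇒ D·D·AA·AA·B
    A ↦ AA
    B ↦ D
    C ↦ B
  step 0 ⇒ step 1: CCAD ⇒ B·B·AA·C
    D ↦ C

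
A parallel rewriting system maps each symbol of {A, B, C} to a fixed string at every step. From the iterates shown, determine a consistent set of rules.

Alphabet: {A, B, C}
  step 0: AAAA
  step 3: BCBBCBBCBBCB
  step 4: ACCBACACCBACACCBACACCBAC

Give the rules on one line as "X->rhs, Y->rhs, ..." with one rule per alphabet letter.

  step 3 ⇒ step 4: BCBBCBBCBBCB ⇒ AC·CB·AC·AC·CB·AC·AC·CB·AC·AC·CB·AC
    B ↦ AC
    C ↦ CB
    A ↦ B  (constrained at step 0)

A->B, B->AC, C->CB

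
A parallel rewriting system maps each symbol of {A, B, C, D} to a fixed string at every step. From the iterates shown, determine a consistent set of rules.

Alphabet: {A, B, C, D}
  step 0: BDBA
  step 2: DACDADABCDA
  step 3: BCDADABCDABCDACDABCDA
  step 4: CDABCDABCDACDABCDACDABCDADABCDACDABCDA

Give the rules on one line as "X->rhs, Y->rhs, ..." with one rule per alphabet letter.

  step 3 ⇒ step 4: BCDADABCDABCDACDABCDA ⇒ C·DA·BC·DA·BC·DA·C·DA·BC·DA·C·DA·BC·DA·DA·BC·DA·C·DA·BC·DA
    A ↦ DA
    B ↦ C
    C ↦ DA
    D ↦ BC

A->DA, B->C, C->DA, D->BC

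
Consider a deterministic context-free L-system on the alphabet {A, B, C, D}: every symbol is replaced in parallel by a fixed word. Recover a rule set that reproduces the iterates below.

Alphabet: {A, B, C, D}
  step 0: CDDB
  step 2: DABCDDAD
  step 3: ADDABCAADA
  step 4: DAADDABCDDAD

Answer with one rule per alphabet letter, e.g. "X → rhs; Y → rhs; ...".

  step 3 ⇒ step 4: ADDABCAADA ⇒ D·A·A·D·DA·BC·D·D·A·D
    A ↦ D
    B ↦ DA
    C ↦ BC
    D ↦ A

A->D, B->DA, C->BC, D->A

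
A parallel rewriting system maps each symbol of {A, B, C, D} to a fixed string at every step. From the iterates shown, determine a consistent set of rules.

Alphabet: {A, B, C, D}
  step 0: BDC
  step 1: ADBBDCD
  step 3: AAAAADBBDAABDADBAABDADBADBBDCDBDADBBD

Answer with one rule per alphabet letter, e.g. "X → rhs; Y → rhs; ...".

  step 0 ⇒ step 1: BDC ⇒ ADB·BD·CD
    B ↦ ADB
    C ↦ CD
    D ↦ BD
    A ↦ AA  (constrained at step 1)

A->AA, B->ADB, C->CD, D->BD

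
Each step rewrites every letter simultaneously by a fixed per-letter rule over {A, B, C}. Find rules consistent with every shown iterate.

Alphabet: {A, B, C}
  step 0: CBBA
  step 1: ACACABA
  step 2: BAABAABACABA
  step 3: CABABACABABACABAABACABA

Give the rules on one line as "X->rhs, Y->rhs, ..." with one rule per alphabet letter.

A->BA, B->CA, C->A

  step 2 ⇒ step 3: BAABAABACABA ⇒ CA·BA·BA·CA·BA·BA·CA·BA·A·BA·CA·BA
    A ↦ BA
    B ↦ CA
    C ↦ A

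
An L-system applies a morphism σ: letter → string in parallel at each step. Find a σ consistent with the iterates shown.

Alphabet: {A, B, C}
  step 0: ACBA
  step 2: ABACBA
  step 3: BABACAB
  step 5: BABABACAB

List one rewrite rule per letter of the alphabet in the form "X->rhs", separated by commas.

  step 2 ⇒ step 3: ABACBA ⇒ B·A·B·AC·A·B
    A ↦ B
    B ↦ A
    C ↦ AC

A->B, B->A, C->AC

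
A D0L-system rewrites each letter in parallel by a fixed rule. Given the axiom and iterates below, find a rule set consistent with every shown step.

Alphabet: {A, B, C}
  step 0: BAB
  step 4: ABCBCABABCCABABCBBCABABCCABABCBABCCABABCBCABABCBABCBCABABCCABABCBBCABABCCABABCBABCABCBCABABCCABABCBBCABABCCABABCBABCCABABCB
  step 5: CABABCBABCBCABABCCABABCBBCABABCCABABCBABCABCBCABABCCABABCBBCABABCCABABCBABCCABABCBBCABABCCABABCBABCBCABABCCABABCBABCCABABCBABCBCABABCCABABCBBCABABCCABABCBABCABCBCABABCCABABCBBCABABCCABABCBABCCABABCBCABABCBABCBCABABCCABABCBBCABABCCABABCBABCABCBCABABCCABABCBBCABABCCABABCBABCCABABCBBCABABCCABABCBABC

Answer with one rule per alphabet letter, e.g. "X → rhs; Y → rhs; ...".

  step 4 ⇒ step 5: ABCBCABABCCABABCBBCABABCCABABCBABCCABABCBCABABCBABCBCABABCCABABCBBCABABCCABABCBABCABCBCABABCCABABCBBCABABCCABABCBABCCABABCB ⇒ CAB·ABC·B·ABC·B·CAB·ABC·CAB·ABC·B·B·CAB·ABC·CAB·ABC·B·ABC·ABC·B·CAB·ABC·CAB·ABC·B·B·CAB·ABC·CAB·ABC·B·ABC·CAB·ABC·B·B·CAB·ABC·CAB·ABC·B·ABC·B·CAB·ABC·CAB·ABC·B·ABC·CAB·ABC·B·ABC·B·CAB·ABC·CAB·ABC·B·B·CAB·ABC·CAB·ABC·B·ABC·ABC·B·CAB·ABC·CAB·ABC·B·B·CAB·ABC·CAB·ABC·B·ABC·CAB·ABC·B·CAB·ABC·B·ABC·B·CAB·ABC·CAB·ABC·B·B·CAB·ABC·CAB·ABC·B·ABC·ABC·B·CAB·ABC·CAB·ABC·B·B·CAB·ABC·CAB·ABC·B·ABC·CAB·ABC·B·B·CAB·ABC·CAB·ABC·B·ABC
    A ↦ CAB
    B ↦ ABC
    C ↦ B

A->CAB, B->ABC, C->B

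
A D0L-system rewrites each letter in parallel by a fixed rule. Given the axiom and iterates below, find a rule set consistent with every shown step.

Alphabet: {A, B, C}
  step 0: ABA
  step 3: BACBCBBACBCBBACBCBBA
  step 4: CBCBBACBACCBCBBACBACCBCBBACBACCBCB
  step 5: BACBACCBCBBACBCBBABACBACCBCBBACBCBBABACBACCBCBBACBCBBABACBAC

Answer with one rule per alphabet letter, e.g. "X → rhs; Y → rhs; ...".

A->BCB, B->C, C->BA

  step 4 ⇒ step 5: CBCBBACBACCBCBBACBACCBCBBACBACCBCB ⇒ BA·C·BA·C·C·BCB·BA·C·BCB·BA·BA·C·BA·C·C·BCB·BA·C·BCB·BA·BA·C·BA·C·C·BCB·BA·C·BCB·BA·BA·C·BA·C
    A ↦ BCB
    B ↦ C
    C ↦ BA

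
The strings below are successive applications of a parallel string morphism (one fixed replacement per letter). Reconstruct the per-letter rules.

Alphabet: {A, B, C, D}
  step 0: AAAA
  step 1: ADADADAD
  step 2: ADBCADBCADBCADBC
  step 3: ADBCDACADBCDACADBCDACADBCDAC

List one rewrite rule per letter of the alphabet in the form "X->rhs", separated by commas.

  step 2 ⇒ step 3: ADBCADBCADBCADBC ⇒ AD·BC·D·AC·AD·BC·D·AC·AD·BC·D·AC·AD·BC·D·AC
    A ↦ AD
    B ↦ D
    C ↦ AC
    D ↦ BC

A->AD, B->D, C->AC, D->BC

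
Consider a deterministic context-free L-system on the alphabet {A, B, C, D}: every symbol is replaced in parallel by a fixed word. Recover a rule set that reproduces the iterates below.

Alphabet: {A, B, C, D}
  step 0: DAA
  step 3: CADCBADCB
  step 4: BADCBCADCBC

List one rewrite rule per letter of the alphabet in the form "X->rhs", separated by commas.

  step 3 ⇒ step 4: CADCBADCB ⇒ B·AD·C·B·C·AD·C·B·C
    A ↦ AD
    B ↦ C
    C ↦ B
    D ↦ C

A->AD, B->C, C->B, D->C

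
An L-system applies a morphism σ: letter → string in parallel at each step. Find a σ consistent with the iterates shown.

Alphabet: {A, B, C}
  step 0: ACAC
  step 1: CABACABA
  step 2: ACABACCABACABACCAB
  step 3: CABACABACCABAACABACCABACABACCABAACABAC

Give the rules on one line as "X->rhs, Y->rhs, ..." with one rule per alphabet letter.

  step 2 ⇒ step 3: ACABACCABACABACCAB ⇒ CAB·A·CAB·AC·CAB·A·A·CAB·AC·CAB·A·CAB·AC·CAB·A·A·CAB·AC
    A ↦ CAB
    B ↦ AC
    C ↦ A

A->CAB, B->AC, C->A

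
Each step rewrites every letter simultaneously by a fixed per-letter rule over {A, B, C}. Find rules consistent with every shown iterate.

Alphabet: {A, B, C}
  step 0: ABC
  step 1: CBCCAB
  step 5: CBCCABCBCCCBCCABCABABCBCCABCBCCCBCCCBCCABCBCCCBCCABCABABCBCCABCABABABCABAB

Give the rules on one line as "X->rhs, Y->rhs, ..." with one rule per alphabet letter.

  step 0 ⇒ step 1: ABC ⇒ CBC·C·AB
    A ↦ CBC
    B ↦ C
    C ↦ AB

A->CBC, B->C, C->AB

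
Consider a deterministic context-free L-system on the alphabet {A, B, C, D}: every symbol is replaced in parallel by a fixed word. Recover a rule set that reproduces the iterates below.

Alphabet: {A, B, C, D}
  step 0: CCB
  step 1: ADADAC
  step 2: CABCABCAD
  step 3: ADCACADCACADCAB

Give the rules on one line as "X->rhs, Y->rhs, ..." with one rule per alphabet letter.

A->C, B->AC, C->AD, D->AB

  step 2 ⇒ step 3: CABCABCAD ⇒ AD·C·AC·AD·C·AC·AD·C·AB
    A ↦ C
    B ↦ AC
    C ↦ AD
    D ↦ AB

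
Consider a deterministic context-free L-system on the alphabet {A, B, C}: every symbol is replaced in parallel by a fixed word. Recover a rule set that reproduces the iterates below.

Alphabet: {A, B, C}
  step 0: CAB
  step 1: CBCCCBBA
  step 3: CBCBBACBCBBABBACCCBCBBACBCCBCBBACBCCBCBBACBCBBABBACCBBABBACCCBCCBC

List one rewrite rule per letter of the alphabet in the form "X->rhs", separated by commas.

  step 0 ⇒ step 1: CAB ⇒ CBC·CC·BBA
    A ↦ CC
    B ↦ BBA
    C ↦ CBC

A->CC, B->BBA, C->CBC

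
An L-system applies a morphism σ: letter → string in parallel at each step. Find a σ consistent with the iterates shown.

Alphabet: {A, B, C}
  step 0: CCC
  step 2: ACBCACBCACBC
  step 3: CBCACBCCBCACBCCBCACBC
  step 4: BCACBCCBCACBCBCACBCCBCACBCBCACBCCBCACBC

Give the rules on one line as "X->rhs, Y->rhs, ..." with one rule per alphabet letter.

  step 3 ⇒ step 4: CBCACBCCBCACBCCBCACBC ⇒ BC·AC·BC·C·BC·AC·BC·BC·AC·BC·C·BC·AC·BC·BC·AC·BC·C·BC·AC·BC
    A ↦ C
    B ↦ AC
    C ↦ BC

A->C, B->AC, C->BC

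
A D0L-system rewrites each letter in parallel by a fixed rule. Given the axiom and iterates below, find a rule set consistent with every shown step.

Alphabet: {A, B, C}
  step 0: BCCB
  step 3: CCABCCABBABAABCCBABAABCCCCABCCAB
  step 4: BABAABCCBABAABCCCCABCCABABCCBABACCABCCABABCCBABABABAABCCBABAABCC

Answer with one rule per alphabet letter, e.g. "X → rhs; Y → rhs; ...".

A->AB, B->CC, C->BA

  step 3 ⇒ step 4: CCABCCABBABAABCCBABAABCCCCABCCAB ⇒ BA·BA·AB·CC·BA·BA·AB·CC·CC·AB·CC·AB·AB·CC·BA·BA·CC·AB·CC·AB·AB·CC·BA·BA·BA·BA·AB·CC·BA·BA·AB·CC
    A ↦ AB
    B ↦ CC
    C ↦ BA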